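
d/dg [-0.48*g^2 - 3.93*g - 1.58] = -0.96*g - 3.93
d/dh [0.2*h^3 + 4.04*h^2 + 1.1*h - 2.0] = 0.6*h^2 + 8.08*h + 1.1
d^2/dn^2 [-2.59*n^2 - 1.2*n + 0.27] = -5.18000000000000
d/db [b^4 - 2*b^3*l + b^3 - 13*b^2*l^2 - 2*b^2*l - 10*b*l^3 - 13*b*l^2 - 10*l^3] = 4*b^3 - 6*b^2*l + 3*b^2 - 26*b*l^2 - 4*b*l - 10*l^3 - 13*l^2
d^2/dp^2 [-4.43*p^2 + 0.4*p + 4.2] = -8.86000000000000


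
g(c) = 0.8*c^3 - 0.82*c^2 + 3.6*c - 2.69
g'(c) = 2.4*c^2 - 1.64*c + 3.6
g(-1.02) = -8.06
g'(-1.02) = 7.77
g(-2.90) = -39.54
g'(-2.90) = 28.54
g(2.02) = 7.83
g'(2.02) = 10.08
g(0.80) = 0.07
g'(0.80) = 3.82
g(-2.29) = -24.84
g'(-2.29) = 19.94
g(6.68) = 223.23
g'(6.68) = 99.74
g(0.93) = 0.59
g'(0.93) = 4.15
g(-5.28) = -162.32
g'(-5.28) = 79.17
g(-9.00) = -684.71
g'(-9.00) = 212.76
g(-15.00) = -2941.19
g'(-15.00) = 568.20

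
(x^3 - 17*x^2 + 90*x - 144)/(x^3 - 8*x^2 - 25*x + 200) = (x^2 - 9*x + 18)/(x^2 - 25)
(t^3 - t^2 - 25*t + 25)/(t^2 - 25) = t - 1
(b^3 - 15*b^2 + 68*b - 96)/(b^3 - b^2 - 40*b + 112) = (b^2 - 11*b + 24)/(b^2 + 3*b - 28)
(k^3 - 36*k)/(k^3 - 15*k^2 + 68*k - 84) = k*(k + 6)/(k^2 - 9*k + 14)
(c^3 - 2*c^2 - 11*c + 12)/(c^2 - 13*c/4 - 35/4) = 4*(-c^3 + 2*c^2 + 11*c - 12)/(-4*c^2 + 13*c + 35)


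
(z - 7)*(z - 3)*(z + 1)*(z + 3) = z^4 - 6*z^3 - 16*z^2 + 54*z + 63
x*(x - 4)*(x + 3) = x^3 - x^2 - 12*x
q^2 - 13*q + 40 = (q - 8)*(q - 5)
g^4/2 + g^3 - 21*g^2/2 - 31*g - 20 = (g/2 + 1)*(g - 5)*(g + 1)*(g + 4)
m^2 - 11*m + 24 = (m - 8)*(m - 3)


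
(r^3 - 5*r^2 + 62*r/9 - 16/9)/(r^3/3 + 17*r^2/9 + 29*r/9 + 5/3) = (9*r^3 - 45*r^2 + 62*r - 16)/(3*r^3 + 17*r^2 + 29*r + 15)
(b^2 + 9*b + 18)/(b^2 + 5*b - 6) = (b + 3)/(b - 1)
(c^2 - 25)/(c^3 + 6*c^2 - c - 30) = (c - 5)/(c^2 + c - 6)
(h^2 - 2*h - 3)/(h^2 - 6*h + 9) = (h + 1)/(h - 3)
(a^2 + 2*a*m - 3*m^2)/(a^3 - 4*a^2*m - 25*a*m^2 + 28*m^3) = (a + 3*m)/(a^2 - 3*a*m - 28*m^2)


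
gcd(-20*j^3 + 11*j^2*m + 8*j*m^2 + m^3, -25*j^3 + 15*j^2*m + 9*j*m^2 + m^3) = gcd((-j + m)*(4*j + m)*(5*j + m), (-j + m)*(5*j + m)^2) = 5*j^2 - 4*j*m - m^2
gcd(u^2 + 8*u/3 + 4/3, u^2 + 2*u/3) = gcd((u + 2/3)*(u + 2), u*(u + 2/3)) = u + 2/3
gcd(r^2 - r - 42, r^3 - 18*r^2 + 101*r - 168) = r - 7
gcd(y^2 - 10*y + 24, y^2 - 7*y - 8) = 1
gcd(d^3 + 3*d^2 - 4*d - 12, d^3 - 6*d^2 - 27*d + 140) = 1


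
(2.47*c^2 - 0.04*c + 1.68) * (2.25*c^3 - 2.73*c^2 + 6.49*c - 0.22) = 5.5575*c^5 - 6.8331*c^4 + 19.9195*c^3 - 5.3894*c^2 + 10.912*c - 0.3696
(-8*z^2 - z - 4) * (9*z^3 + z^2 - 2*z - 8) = -72*z^5 - 17*z^4 - 21*z^3 + 62*z^2 + 16*z + 32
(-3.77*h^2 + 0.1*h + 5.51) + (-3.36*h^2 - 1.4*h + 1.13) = -7.13*h^2 - 1.3*h + 6.64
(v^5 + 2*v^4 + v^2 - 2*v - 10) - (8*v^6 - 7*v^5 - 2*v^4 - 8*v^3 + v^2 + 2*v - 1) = -8*v^6 + 8*v^5 + 4*v^4 + 8*v^3 - 4*v - 9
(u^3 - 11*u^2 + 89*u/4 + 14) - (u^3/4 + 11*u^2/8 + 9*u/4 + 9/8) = 3*u^3/4 - 99*u^2/8 + 20*u + 103/8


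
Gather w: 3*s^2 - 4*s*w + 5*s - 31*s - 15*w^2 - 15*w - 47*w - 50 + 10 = 3*s^2 - 26*s - 15*w^2 + w*(-4*s - 62) - 40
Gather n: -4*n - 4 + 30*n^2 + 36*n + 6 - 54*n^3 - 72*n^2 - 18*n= -54*n^3 - 42*n^2 + 14*n + 2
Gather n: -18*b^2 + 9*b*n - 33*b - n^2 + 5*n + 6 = -18*b^2 - 33*b - n^2 + n*(9*b + 5) + 6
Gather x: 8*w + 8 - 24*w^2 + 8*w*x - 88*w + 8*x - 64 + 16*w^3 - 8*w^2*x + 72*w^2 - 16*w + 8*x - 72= 16*w^3 + 48*w^2 - 96*w + x*(-8*w^2 + 8*w + 16) - 128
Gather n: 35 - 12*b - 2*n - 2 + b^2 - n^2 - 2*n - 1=b^2 - 12*b - n^2 - 4*n + 32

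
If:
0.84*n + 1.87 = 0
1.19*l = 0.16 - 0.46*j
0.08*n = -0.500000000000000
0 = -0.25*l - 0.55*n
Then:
No Solution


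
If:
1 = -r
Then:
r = -1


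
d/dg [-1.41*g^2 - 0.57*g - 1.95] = -2.82*g - 0.57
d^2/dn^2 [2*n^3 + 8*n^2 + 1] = 12*n + 16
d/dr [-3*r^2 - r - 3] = -6*r - 1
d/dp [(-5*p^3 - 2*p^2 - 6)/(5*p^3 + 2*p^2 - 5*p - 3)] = (50*p^3 + 145*p^2 + 36*p - 30)/(25*p^6 + 20*p^5 - 46*p^4 - 50*p^3 + 13*p^2 + 30*p + 9)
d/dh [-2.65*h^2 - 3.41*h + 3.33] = -5.3*h - 3.41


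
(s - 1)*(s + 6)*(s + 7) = s^3 + 12*s^2 + 29*s - 42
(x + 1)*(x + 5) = x^2 + 6*x + 5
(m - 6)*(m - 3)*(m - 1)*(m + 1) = m^4 - 9*m^3 + 17*m^2 + 9*m - 18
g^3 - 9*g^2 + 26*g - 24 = (g - 4)*(g - 3)*(g - 2)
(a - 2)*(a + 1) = a^2 - a - 2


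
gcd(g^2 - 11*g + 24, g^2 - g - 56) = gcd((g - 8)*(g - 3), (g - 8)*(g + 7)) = g - 8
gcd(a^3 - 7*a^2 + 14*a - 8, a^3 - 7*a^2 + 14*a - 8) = a^3 - 7*a^2 + 14*a - 8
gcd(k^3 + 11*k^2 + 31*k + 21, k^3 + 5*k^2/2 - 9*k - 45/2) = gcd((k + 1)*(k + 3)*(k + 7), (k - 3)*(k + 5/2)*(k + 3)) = k + 3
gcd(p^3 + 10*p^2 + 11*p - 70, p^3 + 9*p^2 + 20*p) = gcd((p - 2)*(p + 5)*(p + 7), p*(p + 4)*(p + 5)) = p + 5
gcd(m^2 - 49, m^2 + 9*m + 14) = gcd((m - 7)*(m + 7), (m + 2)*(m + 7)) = m + 7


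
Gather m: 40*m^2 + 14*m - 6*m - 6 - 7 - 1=40*m^2 + 8*m - 14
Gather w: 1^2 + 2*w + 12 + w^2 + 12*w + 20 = w^2 + 14*w + 33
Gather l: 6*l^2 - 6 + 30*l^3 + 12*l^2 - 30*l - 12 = 30*l^3 + 18*l^2 - 30*l - 18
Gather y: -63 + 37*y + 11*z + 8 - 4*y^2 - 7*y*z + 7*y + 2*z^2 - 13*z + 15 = -4*y^2 + y*(44 - 7*z) + 2*z^2 - 2*z - 40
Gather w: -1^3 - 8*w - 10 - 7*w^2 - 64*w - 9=-7*w^2 - 72*w - 20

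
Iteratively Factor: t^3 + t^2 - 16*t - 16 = (t + 1)*(t^2 - 16) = (t + 1)*(t + 4)*(t - 4)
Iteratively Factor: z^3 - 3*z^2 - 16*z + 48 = (z - 3)*(z^2 - 16) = (z - 3)*(z + 4)*(z - 4)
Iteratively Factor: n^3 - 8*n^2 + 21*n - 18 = (n - 3)*(n^2 - 5*n + 6) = (n - 3)*(n - 2)*(n - 3)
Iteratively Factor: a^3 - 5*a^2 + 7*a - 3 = (a - 3)*(a^2 - 2*a + 1) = (a - 3)*(a - 1)*(a - 1)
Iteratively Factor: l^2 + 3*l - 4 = (l - 1)*(l + 4)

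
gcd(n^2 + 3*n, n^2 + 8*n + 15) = n + 3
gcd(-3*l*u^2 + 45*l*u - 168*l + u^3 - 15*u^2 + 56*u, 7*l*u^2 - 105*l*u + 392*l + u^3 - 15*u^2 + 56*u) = u^2 - 15*u + 56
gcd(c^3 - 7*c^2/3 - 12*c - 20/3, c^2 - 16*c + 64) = 1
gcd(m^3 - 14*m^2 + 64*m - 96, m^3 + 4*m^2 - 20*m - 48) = m - 4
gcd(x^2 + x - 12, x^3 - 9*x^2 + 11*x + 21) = x - 3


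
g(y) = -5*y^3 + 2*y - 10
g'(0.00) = 2.00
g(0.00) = -10.00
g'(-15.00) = -3373.00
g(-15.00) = 16835.00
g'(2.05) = -61.04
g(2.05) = -48.98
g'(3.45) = -176.54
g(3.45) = -208.42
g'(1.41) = -27.82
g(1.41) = -21.20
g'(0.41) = -0.52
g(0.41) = -9.52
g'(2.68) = -105.74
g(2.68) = -100.88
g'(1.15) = -17.84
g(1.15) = -15.30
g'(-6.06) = -548.85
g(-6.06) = 1090.61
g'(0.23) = 1.21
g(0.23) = -9.60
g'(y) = 2 - 15*y^2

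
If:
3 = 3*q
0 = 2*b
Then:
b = 0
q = 1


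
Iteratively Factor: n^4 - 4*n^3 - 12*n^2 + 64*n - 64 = (n + 4)*(n^3 - 8*n^2 + 20*n - 16) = (n - 2)*(n + 4)*(n^2 - 6*n + 8) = (n - 4)*(n - 2)*(n + 4)*(n - 2)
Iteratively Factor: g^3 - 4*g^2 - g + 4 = (g - 1)*(g^2 - 3*g - 4) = (g - 4)*(g - 1)*(g + 1)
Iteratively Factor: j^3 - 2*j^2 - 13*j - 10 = (j - 5)*(j^2 + 3*j + 2) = (j - 5)*(j + 1)*(j + 2)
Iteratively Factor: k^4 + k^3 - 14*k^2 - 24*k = (k + 3)*(k^3 - 2*k^2 - 8*k) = (k - 4)*(k + 3)*(k^2 + 2*k) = (k - 4)*(k + 2)*(k + 3)*(k)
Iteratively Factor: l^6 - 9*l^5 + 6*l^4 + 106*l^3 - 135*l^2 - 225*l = (l + 3)*(l^5 - 12*l^4 + 42*l^3 - 20*l^2 - 75*l) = (l + 1)*(l + 3)*(l^4 - 13*l^3 + 55*l^2 - 75*l) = (l - 5)*(l + 1)*(l + 3)*(l^3 - 8*l^2 + 15*l) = (l - 5)^2*(l + 1)*(l + 3)*(l^2 - 3*l) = l*(l - 5)^2*(l + 1)*(l + 3)*(l - 3)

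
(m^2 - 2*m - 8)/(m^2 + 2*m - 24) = (m + 2)/(m + 6)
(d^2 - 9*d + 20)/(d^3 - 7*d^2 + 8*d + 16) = (d - 5)/(d^2 - 3*d - 4)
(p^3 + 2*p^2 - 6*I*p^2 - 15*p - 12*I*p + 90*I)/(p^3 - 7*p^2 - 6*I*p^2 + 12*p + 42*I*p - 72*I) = (p + 5)/(p - 4)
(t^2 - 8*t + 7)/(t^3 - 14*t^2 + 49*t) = (t - 1)/(t*(t - 7))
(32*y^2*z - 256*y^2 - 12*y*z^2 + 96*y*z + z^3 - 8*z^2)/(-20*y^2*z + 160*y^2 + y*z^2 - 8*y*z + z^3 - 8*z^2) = (-8*y + z)/(5*y + z)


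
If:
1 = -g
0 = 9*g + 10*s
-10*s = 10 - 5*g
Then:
No Solution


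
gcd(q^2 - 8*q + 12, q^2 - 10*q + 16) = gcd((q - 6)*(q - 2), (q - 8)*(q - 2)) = q - 2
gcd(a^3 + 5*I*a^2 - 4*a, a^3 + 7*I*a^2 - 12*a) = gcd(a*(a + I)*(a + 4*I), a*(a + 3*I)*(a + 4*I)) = a^2 + 4*I*a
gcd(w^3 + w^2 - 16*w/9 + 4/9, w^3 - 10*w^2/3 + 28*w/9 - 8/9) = w - 2/3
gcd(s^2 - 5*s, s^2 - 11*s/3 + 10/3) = 1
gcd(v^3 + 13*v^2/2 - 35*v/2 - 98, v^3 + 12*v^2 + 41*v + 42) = v + 7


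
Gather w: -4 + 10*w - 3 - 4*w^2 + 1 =-4*w^2 + 10*w - 6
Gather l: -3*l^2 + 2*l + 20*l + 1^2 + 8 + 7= -3*l^2 + 22*l + 16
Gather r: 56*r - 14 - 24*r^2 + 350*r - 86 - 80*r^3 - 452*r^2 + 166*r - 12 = -80*r^3 - 476*r^2 + 572*r - 112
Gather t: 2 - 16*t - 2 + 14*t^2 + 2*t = 14*t^2 - 14*t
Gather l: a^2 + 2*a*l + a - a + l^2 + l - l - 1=a^2 + 2*a*l + l^2 - 1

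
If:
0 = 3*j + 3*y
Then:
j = -y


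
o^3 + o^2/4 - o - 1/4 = (o - 1)*(o + 1/4)*(o + 1)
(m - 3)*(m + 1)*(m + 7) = m^3 + 5*m^2 - 17*m - 21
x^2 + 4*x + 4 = (x + 2)^2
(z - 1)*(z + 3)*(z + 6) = z^3 + 8*z^2 + 9*z - 18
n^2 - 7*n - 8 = (n - 8)*(n + 1)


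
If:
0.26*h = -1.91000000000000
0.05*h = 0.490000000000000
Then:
No Solution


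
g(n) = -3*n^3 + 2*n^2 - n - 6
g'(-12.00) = -1345.00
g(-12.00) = 5478.00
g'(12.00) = -1249.00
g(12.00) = -4914.00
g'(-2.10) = -49.09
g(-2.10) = 32.70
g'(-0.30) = -3.01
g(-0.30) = -5.44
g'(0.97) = -5.59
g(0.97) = -7.83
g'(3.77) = -113.84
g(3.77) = -142.09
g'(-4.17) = -174.18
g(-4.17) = 250.48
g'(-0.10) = -1.49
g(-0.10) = -5.88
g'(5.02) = -207.72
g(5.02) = -340.14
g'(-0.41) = -4.15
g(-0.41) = -5.05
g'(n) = -9*n^2 + 4*n - 1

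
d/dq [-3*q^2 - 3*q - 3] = -6*q - 3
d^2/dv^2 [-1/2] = 0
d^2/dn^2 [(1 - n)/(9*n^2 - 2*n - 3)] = 2*(4*(n - 1)*(9*n - 1)^2 + (27*n - 11)*(-9*n^2 + 2*n + 3))/(-9*n^2 + 2*n + 3)^3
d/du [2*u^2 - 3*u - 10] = 4*u - 3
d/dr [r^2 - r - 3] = 2*r - 1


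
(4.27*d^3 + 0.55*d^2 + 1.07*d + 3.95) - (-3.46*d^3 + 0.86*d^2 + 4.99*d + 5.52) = 7.73*d^3 - 0.31*d^2 - 3.92*d - 1.57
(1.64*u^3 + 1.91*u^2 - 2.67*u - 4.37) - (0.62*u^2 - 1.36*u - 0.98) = 1.64*u^3 + 1.29*u^2 - 1.31*u - 3.39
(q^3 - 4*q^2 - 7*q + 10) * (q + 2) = q^4 - 2*q^3 - 15*q^2 - 4*q + 20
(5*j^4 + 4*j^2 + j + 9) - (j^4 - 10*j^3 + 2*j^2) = 4*j^4 + 10*j^3 + 2*j^2 + j + 9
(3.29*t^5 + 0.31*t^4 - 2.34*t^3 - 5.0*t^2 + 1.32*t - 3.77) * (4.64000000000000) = 15.2656*t^5 + 1.4384*t^4 - 10.8576*t^3 - 23.2*t^2 + 6.1248*t - 17.4928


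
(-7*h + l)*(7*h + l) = -49*h^2 + l^2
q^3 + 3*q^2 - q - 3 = (q - 1)*(q + 1)*(q + 3)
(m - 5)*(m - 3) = m^2 - 8*m + 15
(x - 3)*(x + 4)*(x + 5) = x^3 + 6*x^2 - 7*x - 60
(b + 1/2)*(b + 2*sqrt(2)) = b^2 + b/2 + 2*sqrt(2)*b + sqrt(2)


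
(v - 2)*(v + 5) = v^2 + 3*v - 10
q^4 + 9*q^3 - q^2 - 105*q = q*(q - 3)*(q + 5)*(q + 7)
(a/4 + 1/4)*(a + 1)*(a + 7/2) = a^3/4 + 11*a^2/8 + 2*a + 7/8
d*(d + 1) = d^2 + d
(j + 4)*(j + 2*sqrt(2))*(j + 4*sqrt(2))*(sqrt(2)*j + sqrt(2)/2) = sqrt(2)*j^4 + 9*sqrt(2)*j^3/2 + 12*j^3 + 18*sqrt(2)*j^2 + 54*j^2 + 24*j + 72*sqrt(2)*j + 32*sqrt(2)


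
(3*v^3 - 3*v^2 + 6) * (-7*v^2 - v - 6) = -21*v^5 + 18*v^4 - 15*v^3 - 24*v^2 - 6*v - 36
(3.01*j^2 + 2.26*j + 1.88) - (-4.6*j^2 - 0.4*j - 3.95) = 7.61*j^2 + 2.66*j + 5.83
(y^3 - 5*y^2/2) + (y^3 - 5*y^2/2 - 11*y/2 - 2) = 2*y^3 - 5*y^2 - 11*y/2 - 2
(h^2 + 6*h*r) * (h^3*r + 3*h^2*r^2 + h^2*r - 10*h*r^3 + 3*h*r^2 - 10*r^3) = h^5*r + 9*h^4*r^2 + h^4*r + 8*h^3*r^3 + 9*h^3*r^2 - 60*h^2*r^4 + 8*h^2*r^3 - 60*h*r^4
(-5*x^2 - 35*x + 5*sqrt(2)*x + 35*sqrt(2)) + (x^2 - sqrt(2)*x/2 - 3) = -4*x^2 - 35*x + 9*sqrt(2)*x/2 - 3 + 35*sqrt(2)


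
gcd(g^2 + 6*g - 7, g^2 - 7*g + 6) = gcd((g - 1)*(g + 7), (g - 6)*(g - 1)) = g - 1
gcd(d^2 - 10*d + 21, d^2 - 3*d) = d - 3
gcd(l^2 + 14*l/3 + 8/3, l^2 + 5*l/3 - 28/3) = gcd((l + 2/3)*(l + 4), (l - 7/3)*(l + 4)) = l + 4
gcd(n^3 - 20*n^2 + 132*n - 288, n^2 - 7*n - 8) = n - 8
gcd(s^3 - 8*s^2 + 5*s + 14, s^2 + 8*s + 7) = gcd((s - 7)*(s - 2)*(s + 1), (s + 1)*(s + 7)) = s + 1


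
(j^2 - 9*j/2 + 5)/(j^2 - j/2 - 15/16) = 8*(-2*j^2 + 9*j - 10)/(-16*j^2 + 8*j + 15)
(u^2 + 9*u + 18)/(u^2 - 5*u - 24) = (u + 6)/(u - 8)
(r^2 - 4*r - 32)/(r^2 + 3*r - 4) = (r - 8)/(r - 1)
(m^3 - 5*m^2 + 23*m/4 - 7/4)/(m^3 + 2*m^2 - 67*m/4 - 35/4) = (2*m^2 - 3*m + 1)/(2*m^2 + 11*m + 5)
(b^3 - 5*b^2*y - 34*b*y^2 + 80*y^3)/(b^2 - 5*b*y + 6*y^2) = (-b^2 + 3*b*y + 40*y^2)/(-b + 3*y)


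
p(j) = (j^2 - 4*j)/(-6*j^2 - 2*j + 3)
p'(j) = (2*j - 4)/(-6*j^2 - 2*j + 3) + (12*j + 2)*(j^2 - 4*j)/(-6*j^2 - 2*j + 3)^2 = 2*(-13*j^2 + 3*j - 6)/(36*j^4 + 24*j^3 - 32*j^2 - 12*j + 9)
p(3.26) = 0.04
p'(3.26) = -0.06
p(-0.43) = 0.69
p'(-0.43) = -2.56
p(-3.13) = -0.45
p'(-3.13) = -0.12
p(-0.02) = 0.03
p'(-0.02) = -1.31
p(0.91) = 0.74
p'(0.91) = -1.96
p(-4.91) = -0.33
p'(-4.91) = -0.04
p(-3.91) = -0.38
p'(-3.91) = -0.07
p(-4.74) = -0.34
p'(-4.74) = -0.04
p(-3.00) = -0.47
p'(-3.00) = -0.13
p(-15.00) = -0.22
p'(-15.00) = 0.00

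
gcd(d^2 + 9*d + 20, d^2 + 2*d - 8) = d + 4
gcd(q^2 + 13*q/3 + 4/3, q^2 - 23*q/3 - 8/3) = q + 1/3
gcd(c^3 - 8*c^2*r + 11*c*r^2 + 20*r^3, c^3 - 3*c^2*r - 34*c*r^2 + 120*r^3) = c^2 - 9*c*r + 20*r^2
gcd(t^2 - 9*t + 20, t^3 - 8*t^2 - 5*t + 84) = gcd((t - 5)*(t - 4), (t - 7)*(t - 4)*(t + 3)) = t - 4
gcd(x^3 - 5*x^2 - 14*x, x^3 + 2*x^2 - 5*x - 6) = 1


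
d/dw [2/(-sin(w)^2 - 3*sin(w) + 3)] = 2*(2*sin(w) + 3)*cos(w)/(sin(w)^2 + 3*sin(w) - 3)^2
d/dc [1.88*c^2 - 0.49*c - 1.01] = 3.76*c - 0.49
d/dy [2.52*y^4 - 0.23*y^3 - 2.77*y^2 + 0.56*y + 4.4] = 10.08*y^3 - 0.69*y^2 - 5.54*y + 0.56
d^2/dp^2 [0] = 0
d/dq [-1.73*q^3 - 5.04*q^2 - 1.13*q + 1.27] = -5.19*q^2 - 10.08*q - 1.13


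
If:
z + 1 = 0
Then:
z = -1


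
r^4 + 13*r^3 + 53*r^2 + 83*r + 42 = (r + 1)*(r + 2)*(r + 3)*(r + 7)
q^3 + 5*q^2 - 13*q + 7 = (q - 1)^2*(q + 7)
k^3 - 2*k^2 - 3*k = k*(k - 3)*(k + 1)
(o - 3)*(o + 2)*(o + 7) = o^3 + 6*o^2 - 13*o - 42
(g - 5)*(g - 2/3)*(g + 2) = g^3 - 11*g^2/3 - 8*g + 20/3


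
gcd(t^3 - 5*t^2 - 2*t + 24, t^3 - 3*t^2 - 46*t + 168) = t - 4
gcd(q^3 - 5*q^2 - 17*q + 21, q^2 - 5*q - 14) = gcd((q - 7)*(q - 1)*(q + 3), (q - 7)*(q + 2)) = q - 7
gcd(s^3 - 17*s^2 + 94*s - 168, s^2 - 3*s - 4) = s - 4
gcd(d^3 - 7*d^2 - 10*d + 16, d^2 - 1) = d - 1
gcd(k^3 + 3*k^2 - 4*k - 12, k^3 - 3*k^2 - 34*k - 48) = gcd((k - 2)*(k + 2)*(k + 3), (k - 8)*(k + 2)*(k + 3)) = k^2 + 5*k + 6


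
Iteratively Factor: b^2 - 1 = (b - 1)*(b + 1)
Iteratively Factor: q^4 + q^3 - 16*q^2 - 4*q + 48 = (q - 2)*(q^3 + 3*q^2 - 10*q - 24) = (q - 2)*(q + 2)*(q^2 + q - 12) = (q - 3)*(q - 2)*(q + 2)*(q + 4)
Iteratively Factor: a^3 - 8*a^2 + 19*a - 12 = (a - 3)*(a^2 - 5*a + 4) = (a - 4)*(a - 3)*(a - 1)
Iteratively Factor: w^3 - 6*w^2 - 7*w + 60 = (w - 4)*(w^2 - 2*w - 15) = (w - 5)*(w - 4)*(w + 3)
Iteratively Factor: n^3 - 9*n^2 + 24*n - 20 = (n - 5)*(n^2 - 4*n + 4) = (n - 5)*(n - 2)*(n - 2)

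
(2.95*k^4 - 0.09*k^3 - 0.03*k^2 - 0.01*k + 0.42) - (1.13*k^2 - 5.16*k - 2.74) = 2.95*k^4 - 0.09*k^3 - 1.16*k^2 + 5.15*k + 3.16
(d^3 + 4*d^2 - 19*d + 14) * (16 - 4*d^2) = -4*d^5 - 16*d^4 + 92*d^3 + 8*d^2 - 304*d + 224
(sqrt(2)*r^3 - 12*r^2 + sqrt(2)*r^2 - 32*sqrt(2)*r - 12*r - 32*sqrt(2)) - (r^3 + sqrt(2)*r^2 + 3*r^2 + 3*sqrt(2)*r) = -r^3 + sqrt(2)*r^3 - 15*r^2 - 35*sqrt(2)*r - 12*r - 32*sqrt(2)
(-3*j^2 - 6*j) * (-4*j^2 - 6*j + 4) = 12*j^4 + 42*j^3 + 24*j^2 - 24*j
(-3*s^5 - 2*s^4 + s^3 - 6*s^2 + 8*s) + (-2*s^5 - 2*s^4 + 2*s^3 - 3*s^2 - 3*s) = -5*s^5 - 4*s^4 + 3*s^3 - 9*s^2 + 5*s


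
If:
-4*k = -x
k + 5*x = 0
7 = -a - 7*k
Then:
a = -7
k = 0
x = 0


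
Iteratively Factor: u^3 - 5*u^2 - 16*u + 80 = (u - 4)*(u^2 - u - 20) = (u - 5)*(u - 4)*(u + 4)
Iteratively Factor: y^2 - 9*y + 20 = (y - 4)*(y - 5)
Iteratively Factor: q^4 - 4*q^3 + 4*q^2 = (q - 2)*(q^3 - 2*q^2) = q*(q - 2)*(q^2 - 2*q) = q^2*(q - 2)*(q - 2)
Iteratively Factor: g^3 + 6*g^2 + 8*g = (g + 2)*(g^2 + 4*g) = g*(g + 2)*(g + 4)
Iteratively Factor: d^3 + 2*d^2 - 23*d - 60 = (d - 5)*(d^2 + 7*d + 12) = (d - 5)*(d + 3)*(d + 4)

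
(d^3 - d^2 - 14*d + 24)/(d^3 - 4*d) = (d^2 + d - 12)/(d*(d + 2))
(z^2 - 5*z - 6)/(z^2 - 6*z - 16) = (-z^2 + 5*z + 6)/(-z^2 + 6*z + 16)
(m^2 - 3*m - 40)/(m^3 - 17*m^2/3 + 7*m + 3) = 3*(m^2 - 3*m - 40)/(3*m^3 - 17*m^2 + 21*m + 9)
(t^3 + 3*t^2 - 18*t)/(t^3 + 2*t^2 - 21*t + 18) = t/(t - 1)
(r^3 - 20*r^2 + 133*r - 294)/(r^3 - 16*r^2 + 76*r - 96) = (r^2 - 14*r + 49)/(r^2 - 10*r + 16)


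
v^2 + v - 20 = (v - 4)*(v + 5)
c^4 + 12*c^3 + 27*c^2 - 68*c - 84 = (c - 2)*(c + 1)*(c + 6)*(c + 7)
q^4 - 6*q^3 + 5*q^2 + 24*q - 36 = (q - 3)^2*(q - 2)*(q + 2)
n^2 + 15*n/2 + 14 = (n + 7/2)*(n + 4)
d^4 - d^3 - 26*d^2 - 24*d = d*(d - 6)*(d + 1)*(d + 4)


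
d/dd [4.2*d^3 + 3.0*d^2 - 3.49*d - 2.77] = 12.6*d^2 + 6.0*d - 3.49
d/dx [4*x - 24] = 4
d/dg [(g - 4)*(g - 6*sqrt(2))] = 2*g - 6*sqrt(2) - 4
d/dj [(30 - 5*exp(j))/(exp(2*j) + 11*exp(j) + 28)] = 5*((exp(j) - 6)*(2*exp(j) + 11) - exp(2*j) - 11*exp(j) - 28)*exp(j)/(exp(2*j) + 11*exp(j) + 28)^2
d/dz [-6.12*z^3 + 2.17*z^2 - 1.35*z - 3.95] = -18.36*z^2 + 4.34*z - 1.35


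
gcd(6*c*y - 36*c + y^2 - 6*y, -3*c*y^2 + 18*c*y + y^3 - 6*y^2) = y - 6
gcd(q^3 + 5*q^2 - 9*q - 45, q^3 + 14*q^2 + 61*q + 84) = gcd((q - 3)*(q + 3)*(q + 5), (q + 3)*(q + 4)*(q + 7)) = q + 3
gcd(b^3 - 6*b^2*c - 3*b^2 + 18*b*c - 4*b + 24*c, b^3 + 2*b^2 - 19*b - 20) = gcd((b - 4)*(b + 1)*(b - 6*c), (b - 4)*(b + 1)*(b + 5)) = b^2 - 3*b - 4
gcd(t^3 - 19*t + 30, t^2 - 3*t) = t - 3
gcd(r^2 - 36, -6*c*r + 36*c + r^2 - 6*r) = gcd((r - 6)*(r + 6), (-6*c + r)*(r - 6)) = r - 6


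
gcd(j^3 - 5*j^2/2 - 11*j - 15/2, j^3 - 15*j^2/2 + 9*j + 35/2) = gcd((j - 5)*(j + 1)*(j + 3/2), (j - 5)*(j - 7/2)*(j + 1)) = j^2 - 4*j - 5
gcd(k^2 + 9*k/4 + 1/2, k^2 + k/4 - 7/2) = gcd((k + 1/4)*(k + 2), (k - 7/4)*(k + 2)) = k + 2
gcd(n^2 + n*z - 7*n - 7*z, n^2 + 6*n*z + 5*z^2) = n + z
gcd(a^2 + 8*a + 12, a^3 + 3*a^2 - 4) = a + 2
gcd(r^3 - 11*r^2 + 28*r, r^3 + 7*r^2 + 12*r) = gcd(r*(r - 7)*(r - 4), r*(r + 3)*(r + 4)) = r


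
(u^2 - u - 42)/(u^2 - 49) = (u + 6)/(u + 7)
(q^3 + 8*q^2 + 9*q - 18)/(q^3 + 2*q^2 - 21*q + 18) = (q + 3)/(q - 3)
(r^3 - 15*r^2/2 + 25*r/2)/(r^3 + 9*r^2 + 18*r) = (2*r^2 - 15*r + 25)/(2*(r^2 + 9*r + 18))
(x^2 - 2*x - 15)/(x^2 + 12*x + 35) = (x^2 - 2*x - 15)/(x^2 + 12*x + 35)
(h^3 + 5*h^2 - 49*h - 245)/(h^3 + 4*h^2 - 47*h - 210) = (h + 7)/(h + 6)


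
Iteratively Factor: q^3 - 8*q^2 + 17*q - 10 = (q - 1)*(q^2 - 7*q + 10) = (q - 2)*(q - 1)*(q - 5)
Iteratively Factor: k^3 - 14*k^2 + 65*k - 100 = (k - 5)*(k^2 - 9*k + 20) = (k - 5)^2*(k - 4)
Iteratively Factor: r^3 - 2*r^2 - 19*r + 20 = (r - 5)*(r^2 + 3*r - 4) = (r - 5)*(r + 4)*(r - 1)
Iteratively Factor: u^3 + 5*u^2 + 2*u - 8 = (u + 4)*(u^2 + u - 2) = (u - 1)*(u + 4)*(u + 2)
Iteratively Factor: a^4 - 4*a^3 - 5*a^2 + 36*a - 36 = (a - 2)*(a^3 - 2*a^2 - 9*a + 18) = (a - 2)*(a + 3)*(a^2 - 5*a + 6) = (a - 3)*(a - 2)*(a + 3)*(a - 2)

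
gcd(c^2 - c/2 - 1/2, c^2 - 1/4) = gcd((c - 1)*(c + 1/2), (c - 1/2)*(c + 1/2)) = c + 1/2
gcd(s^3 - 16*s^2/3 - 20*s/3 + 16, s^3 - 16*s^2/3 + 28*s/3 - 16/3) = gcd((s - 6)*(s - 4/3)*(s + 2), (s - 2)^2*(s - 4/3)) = s - 4/3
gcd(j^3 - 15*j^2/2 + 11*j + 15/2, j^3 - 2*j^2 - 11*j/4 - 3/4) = j^2 - 5*j/2 - 3/2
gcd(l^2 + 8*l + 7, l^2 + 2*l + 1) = l + 1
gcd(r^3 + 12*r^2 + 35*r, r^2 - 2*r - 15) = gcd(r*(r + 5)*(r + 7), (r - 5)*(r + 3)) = 1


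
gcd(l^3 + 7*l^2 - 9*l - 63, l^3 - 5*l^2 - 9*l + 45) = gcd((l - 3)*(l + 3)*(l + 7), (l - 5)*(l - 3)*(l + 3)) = l^2 - 9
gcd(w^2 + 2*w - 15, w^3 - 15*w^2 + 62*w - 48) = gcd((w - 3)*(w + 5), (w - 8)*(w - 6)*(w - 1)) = 1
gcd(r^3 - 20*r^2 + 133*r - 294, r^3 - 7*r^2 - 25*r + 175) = r - 7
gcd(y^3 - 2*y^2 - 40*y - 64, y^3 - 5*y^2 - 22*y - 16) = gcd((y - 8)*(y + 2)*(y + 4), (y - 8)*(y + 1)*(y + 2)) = y^2 - 6*y - 16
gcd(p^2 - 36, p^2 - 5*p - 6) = p - 6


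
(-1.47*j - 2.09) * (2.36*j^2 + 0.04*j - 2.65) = -3.4692*j^3 - 4.9912*j^2 + 3.8119*j + 5.5385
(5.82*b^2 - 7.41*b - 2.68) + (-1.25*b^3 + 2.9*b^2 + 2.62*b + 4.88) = -1.25*b^3 + 8.72*b^2 - 4.79*b + 2.2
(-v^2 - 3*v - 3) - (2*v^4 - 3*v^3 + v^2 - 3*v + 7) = -2*v^4 + 3*v^3 - 2*v^2 - 10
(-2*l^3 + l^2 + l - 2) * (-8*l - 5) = 16*l^4 + 2*l^3 - 13*l^2 + 11*l + 10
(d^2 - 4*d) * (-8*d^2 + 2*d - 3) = -8*d^4 + 34*d^3 - 11*d^2 + 12*d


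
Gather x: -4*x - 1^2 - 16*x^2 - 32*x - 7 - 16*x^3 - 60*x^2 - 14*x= -16*x^3 - 76*x^2 - 50*x - 8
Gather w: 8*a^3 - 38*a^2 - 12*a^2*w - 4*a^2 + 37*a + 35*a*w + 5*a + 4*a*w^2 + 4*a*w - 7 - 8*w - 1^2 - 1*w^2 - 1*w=8*a^3 - 42*a^2 + 42*a + w^2*(4*a - 1) + w*(-12*a^2 + 39*a - 9) - 8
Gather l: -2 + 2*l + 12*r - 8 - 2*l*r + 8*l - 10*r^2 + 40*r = l*(10 - 2*r) - 10*r^2 + 52*r - 10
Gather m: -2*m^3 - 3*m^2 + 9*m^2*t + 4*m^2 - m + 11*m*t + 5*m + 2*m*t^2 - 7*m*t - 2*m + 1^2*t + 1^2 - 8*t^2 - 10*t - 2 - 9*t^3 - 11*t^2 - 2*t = -2*m^3 + m^2*(9*t + 1) + m*(2*t^2 + 4*t + 2) - 9*t^3 - 19*t^2 - 11*t - 1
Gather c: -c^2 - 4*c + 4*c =-c^2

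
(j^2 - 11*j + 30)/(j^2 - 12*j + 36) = (j - 5)/(j - 6)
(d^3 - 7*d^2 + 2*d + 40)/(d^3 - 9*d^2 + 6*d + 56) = (d - 5)/(d - 7)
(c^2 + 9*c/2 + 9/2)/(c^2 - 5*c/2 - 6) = (c + 3)/(c - 4)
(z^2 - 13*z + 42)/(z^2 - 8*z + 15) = (z^2 - 13*z + 42)/(z^2 - 8*z + 15)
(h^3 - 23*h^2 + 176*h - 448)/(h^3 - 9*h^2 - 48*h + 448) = (h - 7)/(h + 7)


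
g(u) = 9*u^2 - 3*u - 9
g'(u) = 18*u - 3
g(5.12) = 211.57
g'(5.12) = 89.16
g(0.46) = -8.48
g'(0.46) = 5.28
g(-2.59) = 59.14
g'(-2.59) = -49.62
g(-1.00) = 3.00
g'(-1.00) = -21.00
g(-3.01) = 81.57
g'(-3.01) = -57.18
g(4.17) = 134.99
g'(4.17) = 72.06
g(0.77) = -5.97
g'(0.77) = 10.86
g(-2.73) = 66.27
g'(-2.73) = -52.14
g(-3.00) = 81.00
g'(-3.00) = -57.00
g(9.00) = 693.00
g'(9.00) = 159.00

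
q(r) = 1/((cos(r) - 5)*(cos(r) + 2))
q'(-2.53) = 0.06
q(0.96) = -0.09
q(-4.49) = -0.11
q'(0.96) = -0.01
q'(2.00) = -0.05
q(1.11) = -0.09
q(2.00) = -0.12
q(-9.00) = -0.16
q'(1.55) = -0.03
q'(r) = sin(r)/((cos(r) - 5)*(cos(r) + 2)^2) + sin(r)/((cos(r) - 5)^2*(cos(r) + 2))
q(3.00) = -0.17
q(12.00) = -0.08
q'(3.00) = -0.02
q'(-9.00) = 0.05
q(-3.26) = -0.17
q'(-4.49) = -0.04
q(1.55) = -0.10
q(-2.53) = -0.15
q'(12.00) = 0.01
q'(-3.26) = -0.02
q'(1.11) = -0.02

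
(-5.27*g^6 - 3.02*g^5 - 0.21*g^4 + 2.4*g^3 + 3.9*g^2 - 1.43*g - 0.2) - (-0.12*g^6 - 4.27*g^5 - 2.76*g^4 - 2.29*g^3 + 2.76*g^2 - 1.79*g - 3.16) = -5.15*g^6 + 1.25*g^5 + 2.55*g^4 + 4.69*g^3 + 1.14*g^2 + 0.36*g + 2.96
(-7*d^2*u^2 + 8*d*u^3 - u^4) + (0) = -7*d^2*u^2 + 8*d*u^3 - u^4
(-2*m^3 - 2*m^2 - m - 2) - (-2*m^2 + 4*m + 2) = -2*m^3 - 5*m - 4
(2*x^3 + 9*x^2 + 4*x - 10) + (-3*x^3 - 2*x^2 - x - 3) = -x^3 + 7*x^2 + 3*x - 13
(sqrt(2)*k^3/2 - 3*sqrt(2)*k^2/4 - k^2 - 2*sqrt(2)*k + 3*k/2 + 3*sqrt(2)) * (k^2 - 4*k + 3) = sqrt(2)*k^5/2 - 11*sqrt(2)*k^4/4 - k^4 + 5*sqrt(2)*k^3/2 + 11*k^3/2 - 9*k^2 + 35*sqrt(2)*k^2/4 - 18*sqrt(2)*k + 9*k/2 + 9*sqrt(2)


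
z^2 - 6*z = z*(z - 6)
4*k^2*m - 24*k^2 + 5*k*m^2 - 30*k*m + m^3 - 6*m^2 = (k + m)*(4*k + m)*(m - 6)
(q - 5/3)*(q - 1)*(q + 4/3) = q^3 - 4*q^2/3 - 17*q/9 + 20/9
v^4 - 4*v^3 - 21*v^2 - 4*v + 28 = (v - 7)*(v - 1)*(v + 2)^2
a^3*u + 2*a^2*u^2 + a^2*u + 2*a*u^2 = a*(a + 2*u)*(a*u + u)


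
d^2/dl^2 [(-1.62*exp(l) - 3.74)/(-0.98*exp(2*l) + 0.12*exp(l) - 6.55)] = (1.555848*exp(4*l) + 14.558096*exp(3*l) - 63.712152*exp(2*l) - 94.701064*exp(l) + 72.44169)*exp(l)/(0.941192*exp(6*l) - 0.345744*exp(5*l) + 18.914196*exp(4*l) - 4.623408*exp(3*l) + 126.41631*exp(2*l) - 15.4449*exp(l) + 281.011375)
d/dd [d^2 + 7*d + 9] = 2*d + 7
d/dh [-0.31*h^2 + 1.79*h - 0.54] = 1.79 - 0.62*h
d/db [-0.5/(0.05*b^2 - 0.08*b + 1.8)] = (0.05*b - 0.04)/(0.05*b^2 - 0.08*b + 1.8)^2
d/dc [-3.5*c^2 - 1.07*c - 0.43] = -7.0*c - 1.07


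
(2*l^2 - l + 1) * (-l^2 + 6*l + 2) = -2*l^4 + 13*l^3 - 3*l^2 + 4*l + 2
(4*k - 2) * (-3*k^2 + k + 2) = -12*k^3 + 10*k^2 + 6*k - 4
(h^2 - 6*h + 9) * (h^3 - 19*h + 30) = h^5 - 6*h^4 - 10*h^3 + 144*h^2 - 351*h + 270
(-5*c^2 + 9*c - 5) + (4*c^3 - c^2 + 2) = 4*c^3 - 6*c^2 + 9*c - 3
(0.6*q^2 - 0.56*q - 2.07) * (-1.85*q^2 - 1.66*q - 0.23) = -1.11*q^4 + 0.0400000000000004*q^3 + 4.6211*q^2 + 3.565*q + 0.4761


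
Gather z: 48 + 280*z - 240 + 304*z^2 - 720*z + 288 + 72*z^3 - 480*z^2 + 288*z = 72*z^3 - 176*z^2 - 152*z + 96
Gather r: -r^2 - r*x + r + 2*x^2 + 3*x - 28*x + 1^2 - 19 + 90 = -r^2 + r*(1 - x) + 2*x^2 - 25*x + 72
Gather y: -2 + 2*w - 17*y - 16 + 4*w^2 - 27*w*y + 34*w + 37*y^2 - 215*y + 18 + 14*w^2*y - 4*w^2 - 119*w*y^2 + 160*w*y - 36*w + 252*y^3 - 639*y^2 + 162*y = 252*y^3 + y^2*(-119*w - 602) + y*(14*w^2 + 133*w - 70)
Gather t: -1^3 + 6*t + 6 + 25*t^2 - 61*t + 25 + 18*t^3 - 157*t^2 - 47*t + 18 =18*t^3 - 132*t^2 - 102*t + 48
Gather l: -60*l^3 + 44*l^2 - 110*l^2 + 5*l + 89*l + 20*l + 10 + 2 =-60*l^3 - 66*l^2 + 114*l + 12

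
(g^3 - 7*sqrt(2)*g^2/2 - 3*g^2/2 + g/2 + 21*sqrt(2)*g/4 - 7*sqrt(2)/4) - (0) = g^3 - 7*sqrt(2)*g^2/2 - 3*g^2/2 + g/2 + 21*sqrt(2)*g/4 - 7*sqrt(2)/4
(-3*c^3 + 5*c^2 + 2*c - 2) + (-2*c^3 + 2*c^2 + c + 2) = -5*c^3 + 7*c^2 + 3*c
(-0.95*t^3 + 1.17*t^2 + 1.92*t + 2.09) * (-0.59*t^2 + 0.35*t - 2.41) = 0.5605*t^5 - 1.0228*t^4 + 1.5662*t^3 - 3.3808*t^2 - 3.8957*t - 5.0369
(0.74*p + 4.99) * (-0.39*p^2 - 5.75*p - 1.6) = -0.2886*p^3 - 6.2011*p^2 - 29.8765*p - 7.984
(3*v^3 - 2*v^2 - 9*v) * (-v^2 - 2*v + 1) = -3*v^5 - 4*v^4 + 16*v^3 + 16*v^2 - 9*v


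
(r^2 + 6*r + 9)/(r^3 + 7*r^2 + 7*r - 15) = (r + 3)/(r^2 + 4*r - 5)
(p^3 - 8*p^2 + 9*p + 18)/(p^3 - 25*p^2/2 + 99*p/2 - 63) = 2*(p + 1)/(2*p - 7)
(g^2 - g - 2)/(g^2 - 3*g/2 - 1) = 2*(g + 1)/(2*g + 1)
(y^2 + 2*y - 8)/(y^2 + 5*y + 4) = (y - 2)/(y + 1)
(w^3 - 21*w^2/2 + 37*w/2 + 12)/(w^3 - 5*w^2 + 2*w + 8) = (2*w^3 - 21*w^2 + 37*w + 24)/(2*(w^3 - 5*w^2 + 2*w + 8))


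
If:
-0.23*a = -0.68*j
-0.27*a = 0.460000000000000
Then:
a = -1.70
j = -0.58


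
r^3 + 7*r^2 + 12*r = r*(r + 3)*(r + 4)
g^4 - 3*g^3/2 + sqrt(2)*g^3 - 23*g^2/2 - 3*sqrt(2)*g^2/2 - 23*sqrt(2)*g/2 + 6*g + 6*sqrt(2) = (g - 4)*(g - 1/2)*(g + 3)*(g + sqrt(2))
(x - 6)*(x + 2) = x^2 - 4*x - 12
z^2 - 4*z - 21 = (z - 7)*(z + 3)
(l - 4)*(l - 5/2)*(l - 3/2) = l^3 - 8*l^2 + 79*l/4 - 15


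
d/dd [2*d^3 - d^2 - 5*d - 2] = 6*d^2 - 2*d - 5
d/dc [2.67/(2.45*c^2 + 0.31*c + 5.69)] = (-13.083*c - 0.8277)/(2.45*c^2 + 0.31*c + 5.69)^2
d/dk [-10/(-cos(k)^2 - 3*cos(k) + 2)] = 10*(2*cos(k) + 3)*sin(k)/(cos(k)^2 + 3*cos(k) - 2)^2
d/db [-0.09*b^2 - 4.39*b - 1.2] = -0.18*b - 4.39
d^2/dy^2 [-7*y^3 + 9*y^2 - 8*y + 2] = 18 - 42*y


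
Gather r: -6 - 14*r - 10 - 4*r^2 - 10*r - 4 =-4*r^2 - 24*r - 20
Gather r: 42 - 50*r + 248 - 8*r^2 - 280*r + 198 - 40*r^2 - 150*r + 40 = -48*r^2 - 480*r + 528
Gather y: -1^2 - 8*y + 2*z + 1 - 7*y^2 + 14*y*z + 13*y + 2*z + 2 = -7*y^2 + y*(14*z + 5) + 4*z + 2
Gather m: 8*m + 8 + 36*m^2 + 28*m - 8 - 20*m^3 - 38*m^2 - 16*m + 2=-20*m^3 - 2*m^2 + 20*m + 2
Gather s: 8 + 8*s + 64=8*s + 72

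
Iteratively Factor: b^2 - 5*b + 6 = (b - 3)*(b - 2)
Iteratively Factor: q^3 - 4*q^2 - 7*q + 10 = (q - 5)*(q^2 + q - 2) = (q - 5)*(q - 1)*(q + 2)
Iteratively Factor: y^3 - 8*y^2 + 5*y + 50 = (y + 2)*(y^2 - 10*y + 25) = (y - 5)*(y + 2)*(y - 5)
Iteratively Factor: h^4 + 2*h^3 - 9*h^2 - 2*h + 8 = (h + 1)*(h^3 + h^2 - 10*h + 8) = (h + 1)*(h + 4)*(h^2 - 3*h + 2) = (h - 2)*(h + 1)*(h + 4)*(h - 1)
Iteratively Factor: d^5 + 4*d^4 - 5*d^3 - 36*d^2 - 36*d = (d + 2)*(d^4 + 2*d^3 - 9*d^2 - 18*d) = (d - 3)*(d + 2)*(d^3 + 5*d^2 + 6*d) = (d - 3)*(d + 2)*(d + 3)*(d^2 + 2*d) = d*(d - 3)*(d + 2)*(d + 3)*(d + 2)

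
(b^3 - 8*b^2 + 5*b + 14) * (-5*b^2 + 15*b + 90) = -5*b^5 + 55*b^4 - 55*b^3 - 715*b^2 + 660*b + 1260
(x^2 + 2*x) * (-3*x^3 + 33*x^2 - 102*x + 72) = -3*x^5 + 27*x^4 - 36*x^3 - 132*x^2 + 144*x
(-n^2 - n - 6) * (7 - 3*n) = 3*n^3 - 4*n^2 + 11*n - 42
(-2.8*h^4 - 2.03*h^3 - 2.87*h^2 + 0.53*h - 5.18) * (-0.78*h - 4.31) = 2.184*h^5 + 13.6514*h^4 + 10.9879*h^3 + 11.9563*h^2 + 1.7561*h + 22.3258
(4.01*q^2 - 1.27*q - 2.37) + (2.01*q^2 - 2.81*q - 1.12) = 6.02*q^2 - 4.08*q - 3.49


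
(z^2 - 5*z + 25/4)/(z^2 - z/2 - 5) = (z - 5/2)/(z + 2)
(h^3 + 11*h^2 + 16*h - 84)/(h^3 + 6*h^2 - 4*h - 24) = (h + 7)/(h + 2)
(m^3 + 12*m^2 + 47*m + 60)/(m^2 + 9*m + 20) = m + 3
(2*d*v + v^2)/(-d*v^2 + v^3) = (2*d + v)/(v*(-d + v))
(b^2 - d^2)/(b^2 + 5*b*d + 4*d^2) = (b - d)/(b + 4*d)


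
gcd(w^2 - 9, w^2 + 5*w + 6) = w + 3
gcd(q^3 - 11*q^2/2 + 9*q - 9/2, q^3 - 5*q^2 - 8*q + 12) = q - 1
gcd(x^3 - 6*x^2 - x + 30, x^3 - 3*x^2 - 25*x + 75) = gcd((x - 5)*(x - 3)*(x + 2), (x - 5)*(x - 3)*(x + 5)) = x^2 - 8*x + 15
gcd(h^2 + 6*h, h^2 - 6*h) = h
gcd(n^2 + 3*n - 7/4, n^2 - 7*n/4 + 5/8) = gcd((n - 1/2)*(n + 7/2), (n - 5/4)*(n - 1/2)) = n - 1/2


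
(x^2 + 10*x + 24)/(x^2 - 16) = (x + 6)/(x - 4)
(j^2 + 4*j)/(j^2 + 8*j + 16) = j/(j + 4)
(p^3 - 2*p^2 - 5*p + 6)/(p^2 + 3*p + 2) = (p^2 - 4*p + 3)/(p + 1)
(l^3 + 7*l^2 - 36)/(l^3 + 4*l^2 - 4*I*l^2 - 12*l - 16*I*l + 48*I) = (l + 3)/(l - 4*I)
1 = 1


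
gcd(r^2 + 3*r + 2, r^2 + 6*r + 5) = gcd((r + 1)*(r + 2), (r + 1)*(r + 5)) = r + 1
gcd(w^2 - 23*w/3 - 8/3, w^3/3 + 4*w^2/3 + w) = 1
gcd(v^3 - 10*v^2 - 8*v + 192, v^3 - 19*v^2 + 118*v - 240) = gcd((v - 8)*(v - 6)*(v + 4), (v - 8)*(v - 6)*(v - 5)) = v^2 - 14*v + 48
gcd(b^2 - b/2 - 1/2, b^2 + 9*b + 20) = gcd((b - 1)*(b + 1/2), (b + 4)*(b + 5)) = 1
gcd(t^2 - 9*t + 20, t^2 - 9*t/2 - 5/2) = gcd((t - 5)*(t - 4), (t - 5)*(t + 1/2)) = t - 5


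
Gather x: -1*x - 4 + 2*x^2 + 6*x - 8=2*x^2 + 5*x - 12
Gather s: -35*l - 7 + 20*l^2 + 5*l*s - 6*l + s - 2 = 20*l^2 - 41*l + s*(5*l + 1) - 9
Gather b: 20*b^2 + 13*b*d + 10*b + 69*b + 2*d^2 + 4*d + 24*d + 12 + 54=20*b^2 + b*(13*d + 79) + 2*d^2 + 28*d + 66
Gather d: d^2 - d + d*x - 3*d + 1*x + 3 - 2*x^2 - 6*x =d^2 + d*(x - 4) - 2*x^2 - 5*x + 3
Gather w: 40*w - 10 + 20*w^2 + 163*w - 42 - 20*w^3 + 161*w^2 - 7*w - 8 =-20*w^3 + 181*w^2 + 196*w - 60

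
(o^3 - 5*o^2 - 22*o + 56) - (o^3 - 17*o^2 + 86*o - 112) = 12*o^2 - 108*o + 168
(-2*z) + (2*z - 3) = -3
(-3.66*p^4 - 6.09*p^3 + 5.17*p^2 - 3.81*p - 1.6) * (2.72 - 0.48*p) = 1.7568*p^5 - 7.032*p^4 - 19.0464*p^3 + 15.8912*p^2 - 9.5952*p - 4.352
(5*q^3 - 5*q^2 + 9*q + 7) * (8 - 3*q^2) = -15*q^5 + 15*q^4 + 13*q^3 - 61*q^2 + 72*q + 56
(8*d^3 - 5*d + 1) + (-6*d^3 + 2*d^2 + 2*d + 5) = 2*d^3 + 2*d^2 - 3*d + 6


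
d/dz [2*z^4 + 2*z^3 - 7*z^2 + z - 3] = 8*z^3 + 6*z^2 - 14*z + 1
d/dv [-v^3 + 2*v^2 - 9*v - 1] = -3*v^2 + 4*v - 9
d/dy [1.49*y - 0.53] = 1.49000000000000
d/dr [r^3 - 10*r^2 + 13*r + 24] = 3*r^2 - 20*r + 13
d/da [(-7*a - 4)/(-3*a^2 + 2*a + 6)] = (-21*a^2 - 24*a - 34)/(9*a^4 - 12*a^3 - 32*a^2 + 24*a + 36)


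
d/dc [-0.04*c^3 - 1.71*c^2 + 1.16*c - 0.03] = -0.12*c^2 - 3.42*c + 1.16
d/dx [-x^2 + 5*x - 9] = 5 - 2*x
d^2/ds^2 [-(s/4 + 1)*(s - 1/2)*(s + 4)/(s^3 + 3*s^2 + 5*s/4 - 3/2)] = 2*(-9*s^3 - 78*s^2 - 192*s - 146)/(8*s^6 + 84*s^5 + 366*s^4 + 847*s^3 + 1098*s^2 + 756*s + 216)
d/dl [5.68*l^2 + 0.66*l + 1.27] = 11.36*l + 0.66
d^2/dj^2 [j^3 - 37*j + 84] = 6*j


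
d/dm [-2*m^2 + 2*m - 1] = 2 - 4*m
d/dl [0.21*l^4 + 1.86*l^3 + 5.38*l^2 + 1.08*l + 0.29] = 0.84*l^3 + 5.58*l^2 + 10.76*l + 1.08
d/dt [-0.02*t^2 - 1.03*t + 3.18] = -0.04*t - 1.03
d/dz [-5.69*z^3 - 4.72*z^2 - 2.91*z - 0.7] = -17.07*z^2 - 9.44*z - 2.91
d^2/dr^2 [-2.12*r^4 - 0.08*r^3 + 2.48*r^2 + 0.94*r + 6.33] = -25.44*r^2 - 0.48*r + 4.96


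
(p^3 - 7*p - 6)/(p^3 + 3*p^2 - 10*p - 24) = (p + 1)/(p + 4)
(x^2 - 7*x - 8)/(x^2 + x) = (x - 8)/x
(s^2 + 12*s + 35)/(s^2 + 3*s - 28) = (s + 5)/(s - 4)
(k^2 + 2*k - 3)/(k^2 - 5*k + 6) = (k^2 + 2*k - 3)/(k^2 - 5*k + 6)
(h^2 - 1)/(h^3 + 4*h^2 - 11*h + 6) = (h + 1)/(h^2 + 5*h - 6)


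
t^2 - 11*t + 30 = (t - 6)*(t - 5)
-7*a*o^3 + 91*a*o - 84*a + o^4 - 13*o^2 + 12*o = (-7*a + o)*(o - 3)*(o - 1)*(o + 4)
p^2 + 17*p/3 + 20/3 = (p + 5/3)*(p + 4)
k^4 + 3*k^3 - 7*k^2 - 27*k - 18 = (k - 3)*(k + 1)*(k + 2)*(k + 3)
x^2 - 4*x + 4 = (x - 2)^2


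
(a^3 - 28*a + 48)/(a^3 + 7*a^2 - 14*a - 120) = (a - 2)/(a + 5)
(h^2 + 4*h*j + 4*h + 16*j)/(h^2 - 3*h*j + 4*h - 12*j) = (h + 4*j)/(h - 3*j)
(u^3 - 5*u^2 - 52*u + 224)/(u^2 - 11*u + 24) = (u^2 + 3*u - 28)/(u - 3)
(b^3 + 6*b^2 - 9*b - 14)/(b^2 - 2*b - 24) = (-b^3 - 6*b^2 + 9*b + 14)/(-b^2 + 2*b + 24)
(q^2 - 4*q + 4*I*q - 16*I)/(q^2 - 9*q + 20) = (q + 4*I)/(q - 5)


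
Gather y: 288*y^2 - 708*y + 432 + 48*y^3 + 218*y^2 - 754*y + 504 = 48*y^3 + 506*y^2 - 1462*y + 936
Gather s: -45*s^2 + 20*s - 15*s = -45*s^2 + 5*s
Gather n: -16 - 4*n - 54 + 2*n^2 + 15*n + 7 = 2*n^2 + 11*n - 63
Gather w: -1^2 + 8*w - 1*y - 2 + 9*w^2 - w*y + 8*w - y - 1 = 9*w^2 + w*(16 - y) - 2*y - 4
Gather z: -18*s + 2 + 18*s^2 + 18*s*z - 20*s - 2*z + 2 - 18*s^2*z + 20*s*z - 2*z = 18*s^2 - 38*s + z*(-18*s^2 + 38*s - 4) + 4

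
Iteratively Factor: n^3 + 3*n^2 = (n)*(n^2 + 3*n) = n^2*(n + 3)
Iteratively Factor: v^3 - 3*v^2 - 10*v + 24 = (v - 2)*(v^2 - v - 12) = (v - 2)*(v + 3)*(v - 4)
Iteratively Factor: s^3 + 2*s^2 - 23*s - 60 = (s + 3)*(s^2 - s - 20) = (s + 3)*(s + 4)*(s - 5)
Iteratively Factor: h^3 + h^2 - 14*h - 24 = (h + 3)*(h^2 - 2*h - 8) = (h + 2)*(h + 3)*(h - 4)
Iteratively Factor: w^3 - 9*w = (w)*(w^2 - 9) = w*(w + 3)*(w - 3)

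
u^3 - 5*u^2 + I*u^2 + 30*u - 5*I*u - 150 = (u - 5)*(u - 5*I)*(u + 6*I)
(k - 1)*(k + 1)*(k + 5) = k^3 + 5*k^2 - k - 5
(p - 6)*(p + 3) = p^2 - 3*p - 18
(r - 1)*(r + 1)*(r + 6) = r^3 + 6*r^2 - r - 6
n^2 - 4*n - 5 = (n - 5)*(n + 1)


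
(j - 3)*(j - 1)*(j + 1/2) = j^3 - 7*j^2/2 + j + 3/2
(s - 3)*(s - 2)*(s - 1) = s^3 - 6*s^2 + 11*s - 6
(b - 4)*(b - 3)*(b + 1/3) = b^3 - 20*b^2/3 + 29*b/3 + 4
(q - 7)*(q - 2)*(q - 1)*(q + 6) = q^4 - 4*q^3 - 37*q^2 + 124*q - 84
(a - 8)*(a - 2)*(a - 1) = a^3 - 11*a^2 + 26*a - 16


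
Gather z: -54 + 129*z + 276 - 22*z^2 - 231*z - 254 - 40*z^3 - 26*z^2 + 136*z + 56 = -40*z^3 - 48*z^2 + 34*z + 24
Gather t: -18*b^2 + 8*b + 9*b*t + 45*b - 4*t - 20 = -18*b^2 + 53*b + t*(9*b - 4) - 20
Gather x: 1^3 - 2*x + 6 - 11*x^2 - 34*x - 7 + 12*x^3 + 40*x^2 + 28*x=12*x^3 + 29*x^2 - 8*x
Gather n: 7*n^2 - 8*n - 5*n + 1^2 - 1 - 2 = 7*n^2 - 13*n - 2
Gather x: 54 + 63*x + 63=63*x + 117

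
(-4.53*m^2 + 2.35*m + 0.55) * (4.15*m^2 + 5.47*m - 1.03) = -18.7995*m^4 - 15.0266*m^3 + 19.8029*m^2 + 0.588*m - 0.5665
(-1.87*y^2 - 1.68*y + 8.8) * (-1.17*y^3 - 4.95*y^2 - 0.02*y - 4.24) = 2.1879*y^5 + 11.2221*y^4 - 1.9426*y^3 - 35.5976*y^2 + 6.9472*y - 37.312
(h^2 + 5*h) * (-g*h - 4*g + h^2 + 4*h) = -g*h^3 - 9*g*h^2 - 20*g*h + h^4 + 9*h^3 + 20*h^2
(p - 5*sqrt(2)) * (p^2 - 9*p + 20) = p^3 - 9*p^2 - 5*sqrt(2)*p^2 + 20*p + 45*sqrt(2)*p - 100*sqrt(2)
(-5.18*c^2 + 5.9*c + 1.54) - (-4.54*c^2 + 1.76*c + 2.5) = -0.64*c^2 + 4.14*c - 0.96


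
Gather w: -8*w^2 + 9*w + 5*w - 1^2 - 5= -8*w^2 + 14*w - 6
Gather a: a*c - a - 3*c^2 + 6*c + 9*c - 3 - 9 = a*(c - 1) - 3*c^2 + 15*c - 12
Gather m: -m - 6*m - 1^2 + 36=35 - 7*m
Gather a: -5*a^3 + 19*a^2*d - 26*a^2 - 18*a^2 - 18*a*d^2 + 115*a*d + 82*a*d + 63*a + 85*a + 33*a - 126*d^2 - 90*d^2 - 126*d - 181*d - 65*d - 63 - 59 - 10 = -5*a^3 + a^2*(19*d - 44) + a*(-18*d^2 + 197*d + 181) - 216*d^2 - 372*d - 132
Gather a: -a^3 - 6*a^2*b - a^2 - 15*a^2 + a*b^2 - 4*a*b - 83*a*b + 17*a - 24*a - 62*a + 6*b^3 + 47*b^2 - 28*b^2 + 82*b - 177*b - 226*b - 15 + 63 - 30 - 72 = -a^3 + a^2*(-6*b - 16) + a*(b^2 - 87*b - 69) + 6*b^3 + 19*b^2 - 321*b - 54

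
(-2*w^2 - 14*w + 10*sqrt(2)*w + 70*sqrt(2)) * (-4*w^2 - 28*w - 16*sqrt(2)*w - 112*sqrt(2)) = 8*w^4 - 8*sqrt(2)*w^3 + 112*w^3 - 112*sqrt(2)*w^2 + 72*w^2 - 4480*w - 392*sqrt(2)*w - 15680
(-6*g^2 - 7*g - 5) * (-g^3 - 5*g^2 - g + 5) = 6*g^5 + 37*g^4 + 46*g^3 + 2*g^2 - 30*g - 25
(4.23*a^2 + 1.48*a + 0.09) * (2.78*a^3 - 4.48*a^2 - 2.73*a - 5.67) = 11.7594*a^5 - 14.836*a^4 - 17.9281*a^3 - 28.4277*a^2 - 8.6373*a - 0.5103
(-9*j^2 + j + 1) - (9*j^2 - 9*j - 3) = -18*j^2 + 10*j + 4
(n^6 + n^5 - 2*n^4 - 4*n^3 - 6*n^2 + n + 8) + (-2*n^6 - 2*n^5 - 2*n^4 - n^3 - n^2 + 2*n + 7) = -n^6 - n^5 - 4*n^4 - 5*n^3 - 7*n^2 + 3*n + 15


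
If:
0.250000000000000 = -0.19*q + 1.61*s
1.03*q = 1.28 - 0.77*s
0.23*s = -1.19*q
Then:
No Solution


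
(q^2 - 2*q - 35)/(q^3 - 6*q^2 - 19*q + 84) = (q + 5)/(q^2 + q - 12)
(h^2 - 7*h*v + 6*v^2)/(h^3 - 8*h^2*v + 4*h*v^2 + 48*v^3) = (-h + v)/(-h^2 + 2*h*v + 8*v^2)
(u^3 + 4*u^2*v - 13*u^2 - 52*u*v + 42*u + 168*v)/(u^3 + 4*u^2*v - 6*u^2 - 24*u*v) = (u - 7)/u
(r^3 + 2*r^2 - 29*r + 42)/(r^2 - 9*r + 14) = (r^2 + 4*r - 21)/(r - 7)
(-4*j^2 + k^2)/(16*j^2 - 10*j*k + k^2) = (-2*j - k)/(8*j - k)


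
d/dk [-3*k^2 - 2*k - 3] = -6*k - 2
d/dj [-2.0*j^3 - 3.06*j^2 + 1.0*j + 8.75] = -6.0*j^2 - 6.12*j + 1.0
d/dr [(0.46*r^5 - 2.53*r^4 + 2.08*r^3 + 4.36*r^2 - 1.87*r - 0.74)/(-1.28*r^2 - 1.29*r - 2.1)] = (-1.7664*r^6 + 4.1032*r^5 + 2.2987*r^4 + 15.8856*r^3 - 21.122*r^2 - 20.2064*r + 2.9724)/(1.6384*r^4 + 3.3024*r^3 + 7.0401*r^2 + 5.418*r + 4.41)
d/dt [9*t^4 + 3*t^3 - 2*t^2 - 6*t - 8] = 36*t^3 + 9*t^2 - 4*t - 6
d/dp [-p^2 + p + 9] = 1 - 2*p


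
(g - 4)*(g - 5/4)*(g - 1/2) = g^3 - 23*g^2/4 + 61*g/8 - 5/2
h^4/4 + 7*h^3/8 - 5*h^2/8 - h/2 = h*(h/4 + 1)*(h - 1)*(h + 1/2)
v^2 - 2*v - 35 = (v - 7)*(v + 5)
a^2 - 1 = (a - 1)*(a + 1)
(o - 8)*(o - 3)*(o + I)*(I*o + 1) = I*o^4 - 11*I*o^3 + 25*I*o^2 - 11*I*o + 24*I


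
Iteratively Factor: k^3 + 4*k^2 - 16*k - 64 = (k - 4)*(k^2 + 8*k + 16) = (k - 4)*(k + 4)*(k + 4)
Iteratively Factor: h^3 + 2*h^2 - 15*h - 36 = (h + 3)*(h^2 - h - 12) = (h + 3)^2*(h - 4)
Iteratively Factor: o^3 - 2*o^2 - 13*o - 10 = (o - 5)*(o^2 + 3*o + 2) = (o - 5)*(o + 1)*(o + 2)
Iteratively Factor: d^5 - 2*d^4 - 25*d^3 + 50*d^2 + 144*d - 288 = (d - 3)*(d^4 + d^3 - 22*d^2 - 16*d + 96) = (d - 3)*(d - 2)*(d^3 + 3*d^2 - 16*d - 48) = (d - 4)*(d - 3)*(d - 2)*(d^2 + 7*d + 12) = (d - 4)*(d - 3)*(d - 2)*(d + 4)*(d + 3)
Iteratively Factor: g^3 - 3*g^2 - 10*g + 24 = (g - 4)*(g^2 + g - 6) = (g - 4)*(g + 3)*(g - 2)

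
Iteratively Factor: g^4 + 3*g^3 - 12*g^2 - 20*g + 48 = (g - 2)*(g^3 + 5*g^2 - 2*g - 24) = (g - 2)*(g + 4)*(g^2 + g - 6) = (g - 2)^2*(g + 4)*(g + 3)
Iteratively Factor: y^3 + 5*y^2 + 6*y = (y)*(y^2 + 5*y + 6) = y*(y + 2)*(y + 3)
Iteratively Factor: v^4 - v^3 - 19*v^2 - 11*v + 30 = (v - 5)*(v^3 + 4*v^2 + v - 6) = (v - 5)*(v + 3)*(v^2 + v - 2) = (v - 5)*(v + 2)*(v + 3)*(v - 1)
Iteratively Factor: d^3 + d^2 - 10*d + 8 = (d - 1)*(d^2 + 2*d - 8) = (d - 2)*(d - 1)*(d + 4)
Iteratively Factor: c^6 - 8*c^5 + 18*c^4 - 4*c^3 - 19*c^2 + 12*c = (c + 1)*(c^5 - 9*c^4 + 27*c^3 - 31*c^2 + 12*c) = (c - 1)*(c + 1)*(c^4 - 8*c^3 + 19*c^2 - 12*c) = (c - 3)*(c - 1)*(c + 1)*(c^3 - 5*c^2 + 4*c) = (c - 4)*(c - 3)*(c - 1)*(c + 1)*(c^2 - c) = c*(c - 4)*(c - 3)*(c - 1)*(c + 1)*(c - 1)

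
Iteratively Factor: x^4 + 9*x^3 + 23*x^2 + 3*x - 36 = (x + 3)*(x^3 + 6*x^2 + 5*x - 12) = (x + 3)^2*(x^2 + 3*x - 4) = (x + 3)^2*(x + 4)*(x - 1)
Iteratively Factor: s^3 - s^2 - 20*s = (s)*(s^2 - s - 20) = s*(s + 4)*(s - 5)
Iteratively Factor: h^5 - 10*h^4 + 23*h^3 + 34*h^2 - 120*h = (h - 5)*(h^4 - 5*h^3 - 2*h^2 + 24*h) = (h - 5)*(h - 3)*(h^3 - 2*h^2 - 8*h) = (h - 5)*(h - 3)*(h + 2)*(h^2 - 4*h) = h*(h - 5)*(h - 3)*(h + 2)*(h - 4)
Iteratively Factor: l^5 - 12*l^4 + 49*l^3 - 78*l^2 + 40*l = (l - 1)*(l^4 - 11*l^3 + 38*l^2 - 40*l) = (l - 2)*(l - 1)*(l^3 - 9*l^2 + 20*l) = l*(l - 2)*(l - 1)*(l^2 - 9*l + 20) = l*(l - 5)*(l - 2)*(l - 1)*(l - 4)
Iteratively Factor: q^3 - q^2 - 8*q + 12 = (q - 2)*(q^2 + q - 6) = (q - 2)*(q + 3)*(q - 2)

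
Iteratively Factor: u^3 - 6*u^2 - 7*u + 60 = (u - 4)*(u^2 - 2*u - 15) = (u - 4)*(u + 3)*(u - 5)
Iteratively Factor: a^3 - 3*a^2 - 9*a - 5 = (a - 5)*(a^2 + 2*a + 1) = (a - 5)*(a + 1)*(a + 1)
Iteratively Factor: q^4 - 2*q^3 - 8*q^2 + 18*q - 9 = (q - 1)*(q^3 - q^2 - 9*q + 9) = (q - 1)^2*(q^2 - 9) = (q - 1)^2*(q + 3)*(q - 3)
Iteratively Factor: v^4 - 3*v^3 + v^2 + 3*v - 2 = (v - 1)*(v^3 - 2*v^2 - v + 2) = (v - 1)*(v + 1)*(v^2 - 3*v + 2) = (v - 1)^2*(v + 1)*(v - 2)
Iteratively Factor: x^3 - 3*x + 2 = (x + 2)*(x^2 - 2*x + 1) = (x - 1)*(x + 2)*(x - 1)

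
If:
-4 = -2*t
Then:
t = 2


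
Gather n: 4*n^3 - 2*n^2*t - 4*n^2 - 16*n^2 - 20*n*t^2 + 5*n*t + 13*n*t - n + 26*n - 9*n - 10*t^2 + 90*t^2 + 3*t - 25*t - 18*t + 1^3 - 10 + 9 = 4*n^3 + n^2*(-2*t - 20) + n*(-20*t^2 + 18*t + 16) + 80*t^2 - 40*t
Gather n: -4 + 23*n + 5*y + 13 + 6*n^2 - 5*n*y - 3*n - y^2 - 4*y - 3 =6*n^2 + n*(20 - 5*y) - y^2 + y + 6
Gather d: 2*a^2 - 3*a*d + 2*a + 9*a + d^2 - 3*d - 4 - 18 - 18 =2*a^2 + 11*a + d^2 + d*(-3*a - 3) - 40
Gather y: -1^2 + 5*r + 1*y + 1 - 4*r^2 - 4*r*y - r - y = -4*r^2 - 4*r*y + 4*r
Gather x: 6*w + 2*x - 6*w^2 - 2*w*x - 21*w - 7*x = -6*w^2 - 15*w + x*(-2*w - 5)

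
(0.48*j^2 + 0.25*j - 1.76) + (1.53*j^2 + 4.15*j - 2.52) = 2.01*j^2 + 4.4*j - 4.28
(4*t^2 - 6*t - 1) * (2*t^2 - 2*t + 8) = 8*t^4 - 20*t^3 + 42*t^2 - 46*t - 8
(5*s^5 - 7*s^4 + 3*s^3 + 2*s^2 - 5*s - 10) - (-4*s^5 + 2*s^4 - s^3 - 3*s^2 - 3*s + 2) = 9*s^5 - 9*s^4 + 4*s^3 + 5*s^2 - 2*s - 12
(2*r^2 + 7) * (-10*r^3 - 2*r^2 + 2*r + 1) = -20*r^5 - 4*r^4 - 66*r^3 - 12*r^2 + 14*r + 7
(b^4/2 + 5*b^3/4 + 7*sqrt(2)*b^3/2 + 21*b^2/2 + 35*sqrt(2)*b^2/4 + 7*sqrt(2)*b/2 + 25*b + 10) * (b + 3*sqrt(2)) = b^5/2 + 5*b^4/4 + 5*sqrt(2)*b^4 + 25*sqrt(2)*b^3/2 + 63*b^3/2 + 35*sqrt(2)*b^2 + 155*b^2/2 + 31*b + 75*sqrt(2)*b + 30*sqrt(2)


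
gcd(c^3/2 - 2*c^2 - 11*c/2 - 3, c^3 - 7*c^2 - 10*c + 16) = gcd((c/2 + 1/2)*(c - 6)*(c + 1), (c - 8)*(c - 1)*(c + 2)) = 1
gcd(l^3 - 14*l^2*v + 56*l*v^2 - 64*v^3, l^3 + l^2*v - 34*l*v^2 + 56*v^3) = l^2 - 6*l*v + 8*v^2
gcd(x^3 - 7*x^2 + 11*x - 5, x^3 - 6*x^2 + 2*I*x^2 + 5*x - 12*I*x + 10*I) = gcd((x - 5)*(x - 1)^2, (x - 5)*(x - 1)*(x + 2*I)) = x^2 - 6*x + 5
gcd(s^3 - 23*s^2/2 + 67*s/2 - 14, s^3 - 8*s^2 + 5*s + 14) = s - 7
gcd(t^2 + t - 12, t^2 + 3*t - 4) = t + 4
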